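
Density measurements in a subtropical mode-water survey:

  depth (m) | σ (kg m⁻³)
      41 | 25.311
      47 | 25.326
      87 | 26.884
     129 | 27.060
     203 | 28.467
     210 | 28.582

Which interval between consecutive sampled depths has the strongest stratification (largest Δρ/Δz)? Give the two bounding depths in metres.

Compute the density gradient over each adjacent pair:
  41–47 m: Δρ/Δz = 0.015/6 = 2.5 × 10⁻³ kg m⁻⁴
  47–87 m: Δρ/Δz = 1.558/40 = 0.039 kg m⁻⁴
  87–129 m: Δρ/Δz = 0.176/42 = 4.2 × 10⁻³ kg m⁻⁴
  129–203 m: Δρ/Δz = 1.407/74 = 0.019 kg m⁻⁴
  203–210 m: Δρ/Δz = 0.115/7 = 0.016 kg m⁻⁴
The largest gradient is in the 47–87 m interval — the pycnocline.

47–87 m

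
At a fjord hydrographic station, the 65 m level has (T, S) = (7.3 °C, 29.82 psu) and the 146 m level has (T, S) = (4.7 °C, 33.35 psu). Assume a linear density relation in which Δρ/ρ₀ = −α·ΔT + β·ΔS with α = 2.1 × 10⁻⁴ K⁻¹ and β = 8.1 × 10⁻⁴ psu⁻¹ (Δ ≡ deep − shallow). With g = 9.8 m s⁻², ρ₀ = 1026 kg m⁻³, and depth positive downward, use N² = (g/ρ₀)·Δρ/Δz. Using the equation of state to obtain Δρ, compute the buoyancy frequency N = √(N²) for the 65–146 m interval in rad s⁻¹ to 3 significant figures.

0.0203 rad s⁻¹

ΔT = -2.6 K, ΔS = +3.53 psu (deep − shallow).
Δρ/ρ₀ = −αΔT + βΔS = 5.46 × 10⁻⁴ + 2.8593 × 10⁻³ = 3.4053 × 10⁻³, so Δρ ≈ 3.494 kg m⁻³.
N² = (g/ρ₀)·Δρ/Δz = g·(Δρ/ρ₀)/Δz = 9.8 × 3.4053 × 10⁻³ / 81 = 4.1200 × 10⁻⁴ s⁻².
N = √(4.1200 × 10⁻⁴) = 0.020298 rad s⁻¹ ≈ 0.0203 rad s⁻¹.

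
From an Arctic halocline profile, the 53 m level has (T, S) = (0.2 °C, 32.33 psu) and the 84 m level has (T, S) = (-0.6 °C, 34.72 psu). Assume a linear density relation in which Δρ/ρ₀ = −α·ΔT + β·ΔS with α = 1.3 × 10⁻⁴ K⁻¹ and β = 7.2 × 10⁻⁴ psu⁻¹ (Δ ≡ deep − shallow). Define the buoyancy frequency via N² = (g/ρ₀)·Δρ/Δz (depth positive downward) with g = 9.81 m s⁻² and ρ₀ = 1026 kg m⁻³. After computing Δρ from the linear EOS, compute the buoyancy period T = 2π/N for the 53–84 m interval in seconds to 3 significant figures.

ΔT = -0.8 K, ΔS = +2.39 psu (deep − shallow).
Δρ/ρ₀ = −αΔT + βΔS = 1.04 × 10⁻⁴ + 1.7208 × 10⁻³ = 1.8248 × 10⁻³, so Δρ ≈ 1.872 kg m⁻³.
N² = (g/ρ₀)·Δρ/Δz = g·(Δρ/ρ₀)/Δz = 9.81 × 1.8248 × 10⁻³ / 31 = 5.7746 × 10⁻⁴ s⁻².
N = √(5.7746 × 10⁻⁴) = 0.024030 rad s⁻¹ → T = 2π/N = 261.47 s ≈ 261 s.

261 s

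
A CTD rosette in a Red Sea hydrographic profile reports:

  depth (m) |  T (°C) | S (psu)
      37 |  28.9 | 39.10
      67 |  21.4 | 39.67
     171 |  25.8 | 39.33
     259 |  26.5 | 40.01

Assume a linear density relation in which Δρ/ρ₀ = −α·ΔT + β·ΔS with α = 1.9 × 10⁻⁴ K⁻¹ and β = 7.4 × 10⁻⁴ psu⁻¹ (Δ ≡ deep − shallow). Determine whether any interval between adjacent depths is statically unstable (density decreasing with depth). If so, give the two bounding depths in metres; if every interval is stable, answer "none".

Evaluate Δρ/ρ₀ = −αΔT + βΔS across each adjacent pair:
  37–67 m: −αΔT+βΔS = −(1.9 × 10⁻⁴)(-7.5)+(7.4 × 10⁻⁴)(+0.57) = 1.8 × 10⁻³ → stable
  67–171 m: −αΔT+βΔS = −(1.9 × 10⁻⁴)(+4.4)+(7.4 × 10⁻⁴)(-0.34) = -1.1 × 10⁻³ → UNSTABLE
  171–259 m: −αΔT+βΔS = −(1.9 × 10⁻⁴)(+0.7)+(7.4 × 10⁻⁴)(+0.68) = 3.7 × 10⁻⁴ → stable
The 67–171 m interval has Δρ < 0: lighter water underlies denser water.

67–171 m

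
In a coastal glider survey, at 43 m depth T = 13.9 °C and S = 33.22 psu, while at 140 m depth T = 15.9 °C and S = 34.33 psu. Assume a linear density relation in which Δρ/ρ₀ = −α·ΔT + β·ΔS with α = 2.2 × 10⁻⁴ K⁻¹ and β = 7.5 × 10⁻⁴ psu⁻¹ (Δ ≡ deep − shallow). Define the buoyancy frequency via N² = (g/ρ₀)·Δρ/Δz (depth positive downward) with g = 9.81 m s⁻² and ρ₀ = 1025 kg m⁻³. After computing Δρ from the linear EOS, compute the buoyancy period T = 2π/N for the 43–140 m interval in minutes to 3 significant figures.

16.6 min

ΔT = +2.0 K, ΔS = +1.11 psu (deep − shallow).
Δρ/ρ₀ = −αΔT + βΔS = -4.40 × 10⁻⁴ + 8.325 × 10⁻⁴ = 3.925 × 10⁻⁴, so Δρ ≈ 0.4023 kg m⁻³.
N² = (g/ρ₀)·Δρ/Δz = g·(Δρ/ρ₀)/Δz = 9.81 × 3.925 × 10⁻⁴ / 97 = 3.9695 × 10⁻⁵ s⁻².
N = √(3.9695 × 10⁻⁵) = 6.3004 × 10⁻³ rad s⁻¹ → T = 2π/N = 997.27 s = 16.621 min ≈ 16.6 min.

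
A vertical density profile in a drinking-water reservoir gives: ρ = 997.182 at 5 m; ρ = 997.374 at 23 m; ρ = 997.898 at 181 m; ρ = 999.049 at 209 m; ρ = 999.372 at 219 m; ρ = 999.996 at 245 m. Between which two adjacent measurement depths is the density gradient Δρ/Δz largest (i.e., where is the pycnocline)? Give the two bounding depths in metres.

Compute the density gradient over each adjacent pair:
  5–23 m: Δρ/Δz = 0.192/18 = 0.011 kg m⁻⁴
  23–181 m: Δρ/Δz = 0.524/158 = 3.3 × 10⁻³ kg m⁻⁴
  181–209 m: Δρ/Δz = 1.151/28 = 0.041 kg m⁻⁴
  209–219 m: Δρ/Δz = 0.323/10 = 0.032 kg m⁻⁴
  219–245 m: Δρ/Δz = 0.624/26 = 0.024 kg m⁻⁴
The largest gradient is in the 181–209 m interval — the pycnocline.

181–209 m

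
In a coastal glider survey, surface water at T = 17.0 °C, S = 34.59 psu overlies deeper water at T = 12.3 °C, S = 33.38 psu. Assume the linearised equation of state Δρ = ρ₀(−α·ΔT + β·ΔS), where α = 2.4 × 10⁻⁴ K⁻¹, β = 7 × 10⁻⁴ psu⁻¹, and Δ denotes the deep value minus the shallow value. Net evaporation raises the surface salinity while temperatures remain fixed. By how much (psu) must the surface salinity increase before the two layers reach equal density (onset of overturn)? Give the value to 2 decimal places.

Neutral buoyancy requires −α(T_deep − T_surf) + β(S_deep − S_surf′) = 0.
S_surf′ = S_deep − (α/β)·ΔT = 33.38 − (2.4 × 10⁻⁴/7 × 10⁻⁴)·(-4.7) = 34.9914 psu.
Increase required: 34.9914 − 34.59 = 0.4014 psu.

0.40 psu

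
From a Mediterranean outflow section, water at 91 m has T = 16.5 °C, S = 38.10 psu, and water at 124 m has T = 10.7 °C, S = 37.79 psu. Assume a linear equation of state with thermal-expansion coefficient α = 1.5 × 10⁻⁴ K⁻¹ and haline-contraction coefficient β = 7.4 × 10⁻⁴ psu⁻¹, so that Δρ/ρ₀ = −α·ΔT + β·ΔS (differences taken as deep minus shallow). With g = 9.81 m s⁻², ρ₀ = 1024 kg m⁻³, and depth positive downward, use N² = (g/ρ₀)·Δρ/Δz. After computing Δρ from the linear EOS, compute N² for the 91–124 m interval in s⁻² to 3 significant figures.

1.90 × 10⁻⁴ s⁻²

ΔT = -5.8 K, ΔS = -0.31 psu (deep − shallow).
Δρ/ρ₀ = −αΔT + βΔS = 8.70 × 10⁻⁴ − 2.294 × 10⁻⁴ = 6.406 × 10⁻⁴, so Δρ ≈ 0.6560 kg m⁻³.
N² = (g/ρ₀)·Δρ/Δz = g·(Δρ/ρ₀)/Δz = 9.81 × 6.406 × 10⁻⁴ / 33 = 1.9043 × 10⁻⁴ s⁻² ≈ 1.90 × 10⁻⁴ s⁻².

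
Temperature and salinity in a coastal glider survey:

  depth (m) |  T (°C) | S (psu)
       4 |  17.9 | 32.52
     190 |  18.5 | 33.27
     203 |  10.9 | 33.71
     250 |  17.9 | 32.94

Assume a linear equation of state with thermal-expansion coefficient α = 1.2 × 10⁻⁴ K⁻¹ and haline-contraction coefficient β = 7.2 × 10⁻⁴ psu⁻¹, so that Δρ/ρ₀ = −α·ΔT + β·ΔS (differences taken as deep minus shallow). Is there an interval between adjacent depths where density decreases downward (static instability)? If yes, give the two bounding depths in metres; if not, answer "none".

Evaluate Δρ/ρ₀ = −αΔT + βΔS across each adjacent pair:
  4–190 m: −αΔT+βΔS = −(1.2 × 10⁻⁴)(+0.6)+(7.2 × 10⁻⁴)(+0.75) = 4.7 × 10⁻⁴ → stable
  190–203 m: −αΔT+βΔS = −(1.2 × 10⁻⁴)(-7.6)+(7.2 × 10⁻⁴)(+0.44) = 1.2 × 10⁻³ → stable
  203–250 m: −αΔT+βΔS = −(1.2 × 10⁻⁴)(+7.0)+(7.2 × 10⁻⁴)(-0.77) = -1.4 × 10⁻³ → UNSTABLE
The 203–250 m interval has Δρ < 0: lighter water underlies denser water.

203–250 m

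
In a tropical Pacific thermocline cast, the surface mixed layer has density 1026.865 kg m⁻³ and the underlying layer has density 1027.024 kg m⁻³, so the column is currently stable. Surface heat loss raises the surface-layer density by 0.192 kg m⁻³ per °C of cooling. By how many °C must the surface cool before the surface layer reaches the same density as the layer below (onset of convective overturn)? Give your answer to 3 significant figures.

0.828 °C

Density deficit of the surface layer: 1027.024 − 1026.865 = 0.159 kg m⁻³.
Required change = 0.159 / 0.192 = 0.828 °C.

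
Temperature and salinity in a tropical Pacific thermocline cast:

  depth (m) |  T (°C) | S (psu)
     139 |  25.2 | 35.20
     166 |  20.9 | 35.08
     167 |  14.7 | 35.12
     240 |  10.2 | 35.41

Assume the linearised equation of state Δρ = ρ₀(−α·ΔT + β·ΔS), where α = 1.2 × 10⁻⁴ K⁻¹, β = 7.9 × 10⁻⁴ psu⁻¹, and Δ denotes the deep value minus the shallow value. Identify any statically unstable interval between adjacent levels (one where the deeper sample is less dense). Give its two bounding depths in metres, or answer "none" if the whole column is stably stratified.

Evaluate Δρ/ρ₀ = −αΔT + βΔS across each adjacent pair:
  139–166 m: −αΔT+βΔS = −(1.2 × 10⁻⁴)(-4.3)+(7.9 × 10⁻⁴)(-0.12) = 4.2 × 10⁻⁴ → stable
  166–167 m: −αΔT+βΔS = −(1.2 × 10⁻⁴)(-6.2)+(7.9 × 10⁻⁴)(+0.04) = 7.8 × 10⁻⁴ → stable
  167–240 m: −αΔT+βΔS = −(1.2 × 10⁻⁴)(-4.5)+(7.9 × 10⁻⁴)(+0.29) = 7.7 × 10⁻⁴ → stable
Every interval has Δρ > 0: the column is stably stratified throughout.

none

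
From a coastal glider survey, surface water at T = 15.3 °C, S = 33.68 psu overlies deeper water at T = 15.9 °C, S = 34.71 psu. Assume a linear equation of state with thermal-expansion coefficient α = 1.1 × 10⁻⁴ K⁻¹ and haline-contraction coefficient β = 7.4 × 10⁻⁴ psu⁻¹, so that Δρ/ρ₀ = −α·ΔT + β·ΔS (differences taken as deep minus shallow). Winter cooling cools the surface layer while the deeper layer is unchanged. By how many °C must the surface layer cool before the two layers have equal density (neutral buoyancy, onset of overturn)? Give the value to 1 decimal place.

Neutral buoyancy requires Δρ = 0, i.e. −α(T_deep − T_surf′) + β(S_deep − S_surf) = 0.
T_surf′ = T_deep − (β/α)·ΔS = 15.9 − (7.4 × 10⁻⁴/1.1 × 10⁻⁴)·(+1.03) = 8.971 °C.
Cooling required: 15.3 − (8.971) = 6.329 °C.

6.3 °C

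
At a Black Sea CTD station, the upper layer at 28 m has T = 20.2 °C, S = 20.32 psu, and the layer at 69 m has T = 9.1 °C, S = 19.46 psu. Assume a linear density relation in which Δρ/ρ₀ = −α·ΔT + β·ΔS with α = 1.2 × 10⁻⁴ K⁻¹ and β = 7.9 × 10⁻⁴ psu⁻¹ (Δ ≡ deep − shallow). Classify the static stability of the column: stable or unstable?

ΔT = 9.1 − 20.2 = -11.1 K and ΔS = 19.46 − 20.32 = -0.86 psu (deep − shallow).
−αΔT = 1.332 × 10⁻³; βΔS = -6.794 × 10⁻⁴; sum Δρ/ρ₀ = 6.526 × 10⁻⁴.
Δρ/ρ₀ > 0, so Δρ > 0: deeper water is denser → statically stable.

stable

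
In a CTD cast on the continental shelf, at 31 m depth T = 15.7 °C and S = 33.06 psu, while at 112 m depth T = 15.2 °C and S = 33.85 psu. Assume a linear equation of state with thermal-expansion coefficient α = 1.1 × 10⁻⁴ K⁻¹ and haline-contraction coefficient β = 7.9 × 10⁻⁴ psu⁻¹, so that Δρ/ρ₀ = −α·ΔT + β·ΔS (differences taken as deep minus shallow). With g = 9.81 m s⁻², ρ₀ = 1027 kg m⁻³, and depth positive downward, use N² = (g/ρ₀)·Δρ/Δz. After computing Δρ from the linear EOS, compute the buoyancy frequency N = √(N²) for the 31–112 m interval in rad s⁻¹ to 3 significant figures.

ΔT = -0.5 K, ΔS = +0.79 psu (deep − shallow).
Δρ/ρ₀ = −αΔT + βΔS = 5.50 × 10⁻⁵ + 6.241 × 10⁻⁴ = 6.791 × 10⁻⁴, so Δρ ≈ 0.6974 kg m⁻³.
N² = (g/ρ₀)·Δρ/Δz = g·(Δρ/ρ₀)/Δz = 9.81 × 6.791 × 10⁻⁴ / 81 = 8.2247 × 10⁻⁵ s⁻².
N = √(8.2247 × 10⁻⁵) = 9.0690 × 10⁻³ rad s⁻¹ ≈ 9.07 × 10⁻³ rad s⁻¹.

9.07 × 10⁻³ rad s⁻¹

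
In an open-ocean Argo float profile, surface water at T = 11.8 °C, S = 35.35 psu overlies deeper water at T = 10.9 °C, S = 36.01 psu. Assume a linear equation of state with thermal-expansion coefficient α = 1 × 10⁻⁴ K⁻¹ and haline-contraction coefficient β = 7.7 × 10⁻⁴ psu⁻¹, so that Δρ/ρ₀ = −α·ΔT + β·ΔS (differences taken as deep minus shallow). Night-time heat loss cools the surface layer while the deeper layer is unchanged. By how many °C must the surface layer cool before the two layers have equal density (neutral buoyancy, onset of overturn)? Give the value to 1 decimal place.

6.0 °C

Neutral buoyancy requires Δρ = 0, i.e. −α(T_deep − T_surf′) + β(S_deep − S_surf) = 0.
T_surf′ = T_deep − (β/α)·ΔS = 10.9 − (7.7 × 10⁻⁴/1 × 10⁻⁴)·(+0.66) = 5.818 °C.
Cooling required: 11.8 − (5.818) = 5.982 °C.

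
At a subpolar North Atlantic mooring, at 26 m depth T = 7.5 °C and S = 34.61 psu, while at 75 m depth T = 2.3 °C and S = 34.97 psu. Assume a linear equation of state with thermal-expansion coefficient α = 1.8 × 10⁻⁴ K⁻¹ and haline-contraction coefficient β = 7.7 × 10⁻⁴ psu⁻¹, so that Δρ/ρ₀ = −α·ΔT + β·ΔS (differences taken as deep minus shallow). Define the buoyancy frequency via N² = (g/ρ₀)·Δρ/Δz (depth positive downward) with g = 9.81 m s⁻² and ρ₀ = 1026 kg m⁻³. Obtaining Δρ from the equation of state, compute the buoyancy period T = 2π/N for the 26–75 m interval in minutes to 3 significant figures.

ΔT = -5.2 K, ΔS = +0.36 psu (deep − shallow).
Δρ/ρ₀ = −αΔT + βΔS = 9.36 × 10⁻⁴ + 2.772 × 10⁻⁴ = 1.2132 × 10⁻³, so Δρ ≈ 1.245 kg m⁻³.
N² = (g/ρ₀)·Δρ/Δz = g·(Δρ/ρ₀)/Δz = 9.81 × 1.2132 × 10⁻³ / 49 = 2.4289 × 10⁻⁴ s⁻².
N = √(2.4289 × 10⁻⁴) = 0.015585 rad s⁻¹ → T = 2π/N = 403.16 s = 6.7193 min ≈ 6.72 min.

6.72 min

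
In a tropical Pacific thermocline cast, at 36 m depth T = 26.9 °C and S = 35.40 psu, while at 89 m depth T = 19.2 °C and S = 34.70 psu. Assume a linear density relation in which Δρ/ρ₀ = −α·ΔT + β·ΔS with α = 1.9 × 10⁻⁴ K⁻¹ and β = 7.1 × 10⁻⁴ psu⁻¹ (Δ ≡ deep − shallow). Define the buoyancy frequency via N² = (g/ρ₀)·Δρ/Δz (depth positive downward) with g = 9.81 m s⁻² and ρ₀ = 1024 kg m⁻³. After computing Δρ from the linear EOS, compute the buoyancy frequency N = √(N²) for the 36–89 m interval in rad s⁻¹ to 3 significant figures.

ΔT = -7.7 K, ΔS = -0.70 psu (deep − shallow).
Δρ/ρ₀ = −αΔT + βΔS = 1.463 × 10⁻³ − 4.97 × 10⁻⁴ = 9.66 × 10⁻⁴, so Δρ ≈ 0.9892 kg m⁻³.
N² = (g/ρ₀)·Δρ/Δz = g·(Δρ/ρ₀)/Δz = 9.81 × 9.66 × 10⁻⁴ / 53 = 1.7880 × 10⁻⁴ s⁻².
N = √(1.7880 × 10⁻⁴) = 0.013372 rad s⁻¹ ≈ 0.0134 rad s⁻¹.

0.0134 rad s⁻¹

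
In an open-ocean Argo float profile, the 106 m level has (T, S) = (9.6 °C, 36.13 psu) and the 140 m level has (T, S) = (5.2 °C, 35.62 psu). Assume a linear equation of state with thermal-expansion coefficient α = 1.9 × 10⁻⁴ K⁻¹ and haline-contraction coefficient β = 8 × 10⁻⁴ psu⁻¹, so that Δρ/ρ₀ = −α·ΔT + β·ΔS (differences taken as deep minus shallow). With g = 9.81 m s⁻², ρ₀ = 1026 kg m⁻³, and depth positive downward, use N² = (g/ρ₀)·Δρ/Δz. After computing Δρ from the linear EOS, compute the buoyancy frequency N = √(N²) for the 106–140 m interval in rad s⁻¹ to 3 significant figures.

ΔT = -4.4 K, ΔS = -0.51 psu (deep − shallow).
Δρ/ρ₀ = −αΔT + βΔS = 8.36 × 10⁻⁴ − 4.08 × 10⁻⁴ = 4.28 × 10⁻⁴, so Δρ ≈ 0.4391 kg m⁻³.
N² = (g/ρ₀)·Δρ/Δz = g·(Δρ/ρ₀)/Δz = 9.81 × 4.28 × 10⁻⁴ / 34 = 1.2349 × 10⁻⁴ s⁻².
N = √(1.2349 × 10⁻⁴) = 0.011113 rad s⁻¹ ≈ 0.0111 rad s⁻¹.

0.0111 rad s⁻¹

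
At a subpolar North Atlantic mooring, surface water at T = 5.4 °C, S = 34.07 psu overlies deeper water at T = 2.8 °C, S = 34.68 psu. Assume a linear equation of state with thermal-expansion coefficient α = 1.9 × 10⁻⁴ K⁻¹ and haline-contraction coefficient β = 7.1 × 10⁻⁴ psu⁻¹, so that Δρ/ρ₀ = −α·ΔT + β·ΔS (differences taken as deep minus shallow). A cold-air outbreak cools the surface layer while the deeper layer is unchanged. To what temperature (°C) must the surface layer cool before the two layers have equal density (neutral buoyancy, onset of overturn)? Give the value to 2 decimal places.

Neutral buoyancy requires Δρ = 0, i.e. −α(T_deep − T_surf′) + β(S_deep − S_surf) = 0.
T_surf′ = T_deep − (β/α)·ΔS = 2.8 − (7.1 × 10⁻⁴/1.9 × 10⁻⁴)·(+0.61) = 0.5205 °C.
Cooling required: 5.4 − (0.5205) = 4.8795 °C.

0.52 °C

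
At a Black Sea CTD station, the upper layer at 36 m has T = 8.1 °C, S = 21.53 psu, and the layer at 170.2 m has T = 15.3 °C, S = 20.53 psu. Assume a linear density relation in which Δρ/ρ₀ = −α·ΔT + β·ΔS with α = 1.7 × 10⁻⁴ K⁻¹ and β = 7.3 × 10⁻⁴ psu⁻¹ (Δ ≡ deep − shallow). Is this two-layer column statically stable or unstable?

ΔT = 15.3 − 8.1 = +7.2 K and ΔS = 20.53 − 21.53 = -1.00 psu (deep − shallow).
−αΔT = -1.224 × 10⁻³; βΔS = -7.30 × 10⁻⁴; sum Δρ/ρ₀ = -1.954 × 10⁻³.
Δρ/ρ₀ < 0, so Δρ < 0: deeper water is lighter → statically unstable; the column would overturn.

unstable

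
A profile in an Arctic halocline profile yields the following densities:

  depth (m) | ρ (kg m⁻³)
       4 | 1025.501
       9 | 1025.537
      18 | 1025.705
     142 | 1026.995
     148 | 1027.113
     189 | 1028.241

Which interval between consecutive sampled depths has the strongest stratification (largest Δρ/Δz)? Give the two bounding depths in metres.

148–189 m

Compute the density gradient over each adjacent pair:
  4–9 m: Δρ/Δz = 0.036/5 = 7.2 × 10⁻³ kg m⁻⁴
  9–18 m: Δρ/Δz = 0.168/9 = 0.019 kg m⁻⁴
  18–142 m: Δρ/Δz = 1.290/124 = 0.010 kg m⁻⁴
  142–148 m: Δρ/Δz = 0.118/6 = 0.020 kg m⁻⁴
  148–189 m: Δρ/Δz = 1.128/41 = 0.028 kg m⁻⁴
The largest gradient is in the 148–189 m interval — the pycnocline.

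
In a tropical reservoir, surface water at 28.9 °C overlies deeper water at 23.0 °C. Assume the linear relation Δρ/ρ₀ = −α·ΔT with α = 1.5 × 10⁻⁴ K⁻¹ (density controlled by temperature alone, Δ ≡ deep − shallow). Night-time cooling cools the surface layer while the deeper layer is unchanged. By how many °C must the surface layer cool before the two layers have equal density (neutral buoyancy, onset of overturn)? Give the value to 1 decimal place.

5.9 °C

With temperature the only control, equal density requires T_surf′ = T_deep.
T_surf′ = 23.0 °C.
Cooling required: 28.9 − 23.0 = 5.9 °C.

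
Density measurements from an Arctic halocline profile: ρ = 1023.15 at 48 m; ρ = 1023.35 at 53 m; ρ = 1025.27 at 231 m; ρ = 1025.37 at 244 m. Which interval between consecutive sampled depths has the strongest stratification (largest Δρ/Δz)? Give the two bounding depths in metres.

Compute the density gradient over each adjacent pair:
  48–53 m: Δρ/Δz = 0.20/5 = 0.040 kg m⁻⁴
  53–231 m: Δρ/Δz = 1.92/178 = 0.011 kg m⁻⁴
  231–244 m: Δρ/Δz = 0.10/13 = 7.7 × 10⁻³ kg m⁻⁴
The largest gradient is in the 48–53 m interval — the pycnocline.

48–53 m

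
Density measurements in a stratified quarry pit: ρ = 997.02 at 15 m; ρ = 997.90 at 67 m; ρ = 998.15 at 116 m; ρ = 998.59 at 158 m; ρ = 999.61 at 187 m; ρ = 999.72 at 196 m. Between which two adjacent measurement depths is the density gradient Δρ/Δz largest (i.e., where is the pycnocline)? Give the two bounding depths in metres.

Compute the density gradient over each adjacent pair:
  15–67 m: Δρ/Δz = 0.88/52 = 0.017 kg m⁻⁴
  67–116 m: Δρ/Δz = 0.25/49 = 5.1 × 10⁻³ kg m⁻⁴
  116–158 m: Δρ/Δz = 0.44/42 = 0.010 kg m⁻⁴
  158–187 m: Δρ/Δz = 1.02/29 = 0.035 kg m⁻⁴
  187–196 m: Δρ/Δz = 0.11/9 = 0.012 kg m⁻⁴
The largest gradient is in the 158–187 m interval — the pycnocline.

158–187 m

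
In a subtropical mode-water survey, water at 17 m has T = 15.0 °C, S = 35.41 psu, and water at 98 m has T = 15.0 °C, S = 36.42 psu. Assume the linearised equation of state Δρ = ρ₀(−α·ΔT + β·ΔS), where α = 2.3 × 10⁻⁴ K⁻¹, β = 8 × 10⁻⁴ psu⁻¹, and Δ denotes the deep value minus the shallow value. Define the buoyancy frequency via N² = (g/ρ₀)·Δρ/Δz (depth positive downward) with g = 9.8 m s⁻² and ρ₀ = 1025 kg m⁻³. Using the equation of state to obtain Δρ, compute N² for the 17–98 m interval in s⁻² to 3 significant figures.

9.78 × 10⁻⁵ s⁻²

ΔT = +0.0 K, ΔS = +1.01 psu (deep − shallow).
Δρ/ρ₀ = −αΔT + βΔS = 0 + 8.08 × 10⁻⁴ = 8.08 × 10⁻⁴, so Δρ ≈ 0.8282 kg m⁻³.
N² = (g/ρ₀)·Δρ/Δz = g·(Δρ/ρ₀)/Δz = 9.8 × 8.08 × 10⁻⁴ / 81 = 9.7758 × 10⁻⁵ s⁻² ≈ 9.78 × 10⁻⁵ s⁻².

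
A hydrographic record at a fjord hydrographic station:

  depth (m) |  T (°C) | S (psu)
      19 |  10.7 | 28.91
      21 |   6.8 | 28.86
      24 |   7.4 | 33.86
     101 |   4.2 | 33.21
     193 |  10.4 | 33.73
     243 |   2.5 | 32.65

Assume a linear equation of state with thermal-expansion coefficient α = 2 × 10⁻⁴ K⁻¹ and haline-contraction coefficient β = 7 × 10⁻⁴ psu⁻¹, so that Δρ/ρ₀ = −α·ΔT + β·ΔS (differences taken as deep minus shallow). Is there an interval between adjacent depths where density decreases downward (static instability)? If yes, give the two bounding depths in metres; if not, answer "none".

101–193 m

Evaluate Δρ/ρ₀ = −αΔT + βΔS across each adjacent pair:
  19–21 m: −αΔT+βΔS = −(2 × 10⁻⁴)(-3.9)+(7 × 10⁻⁴)(-0.05) = 7.5 × 10⁻⁴ → stable
  21–24 m: −αΔT+βΔS = −(2 × 10⁻⁴)(+0.6)+(7 × 10⁻⁴)(+5.00) = 3.4 × 10⁻³ → stable
  24–101 m: −αΔT+βΔS = −(2 × 10⁻⁴)(-3.2)+(7 × 10⁻⁴)(-0.65) = 1.9 × 10⁻⁴ → stable
  101–193 m: −αΔT+βΔS = −(2 × 10⁻⁴)(+6.2)+(7 × 10⁻⁴)(+0.52) = -8.8 × 10⁻⁴ → UNSTABLE
  193–243 m: −αΔT+βΔS = −(2 × 10⁻⁴)(-7.9)+(7 × 10⁻⁴)(-1.08) = 8.2 × 10⁻⁴ → stable
The 101–193 m interval has Δρ < 0: lighter water underlies denser water.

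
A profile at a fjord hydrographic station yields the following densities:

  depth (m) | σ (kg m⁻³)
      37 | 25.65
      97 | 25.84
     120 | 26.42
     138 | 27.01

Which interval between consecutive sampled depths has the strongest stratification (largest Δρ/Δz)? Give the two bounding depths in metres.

Compute the density gradient over each adjacent pair:
  37–97 m: Δρ/Δz = 0.19/60 = 3.2 × 10⁻³ kg m⁻⁴
  97–120 m: Δρ/Δz = 0.58/23 = 0.025 kg m⁻⁴
  120–138 m: Δρ/Δz = 0.59/18 = 0.033 kg m⁻⁴
The largest gradient is in the 120–138 m interval — the pycnocline.

120–138 m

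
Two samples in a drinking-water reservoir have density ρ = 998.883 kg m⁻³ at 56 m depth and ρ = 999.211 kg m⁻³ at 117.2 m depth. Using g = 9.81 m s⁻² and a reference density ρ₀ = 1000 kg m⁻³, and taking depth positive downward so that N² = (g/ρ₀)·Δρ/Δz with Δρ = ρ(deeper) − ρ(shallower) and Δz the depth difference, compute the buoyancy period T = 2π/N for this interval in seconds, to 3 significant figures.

Δρ = 999.211 − 998.883 = 0.328 kg m⁻³ over Δz = 117.2 − 56 = 61.2 m.
N² = (9.81/1000) × (0.328/61.2) = 5.2576 × 10⁻⁵ s⁻².
N = √(5.2576 × 10⁻⁵) = 7.2509 × 10⁻³ rad s⁻¹, so T = 2π/N = 866.54 s ≈ 867 s.

867 s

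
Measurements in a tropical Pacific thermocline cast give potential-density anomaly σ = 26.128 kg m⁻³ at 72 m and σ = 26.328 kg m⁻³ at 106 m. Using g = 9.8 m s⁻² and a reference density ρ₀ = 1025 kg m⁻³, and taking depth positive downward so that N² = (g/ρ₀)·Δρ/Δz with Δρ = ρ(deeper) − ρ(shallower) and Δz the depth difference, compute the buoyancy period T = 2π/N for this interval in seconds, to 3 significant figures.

Δρ = 1026.328 − 1026.128 = 0.200 kg m⁻³ over Δz = 106 − 72 = 34 m.
N² = (9.8/1025) × (0.200/34) = 5.6241 × 10⁻⁵ s⁻².
N = √(5.6241 × 10⁻⁵) = 7.4994 × 10⁻³ rad s⁻¹, so T = 2π/N = 837.83 s ≈ 838 s.

838 s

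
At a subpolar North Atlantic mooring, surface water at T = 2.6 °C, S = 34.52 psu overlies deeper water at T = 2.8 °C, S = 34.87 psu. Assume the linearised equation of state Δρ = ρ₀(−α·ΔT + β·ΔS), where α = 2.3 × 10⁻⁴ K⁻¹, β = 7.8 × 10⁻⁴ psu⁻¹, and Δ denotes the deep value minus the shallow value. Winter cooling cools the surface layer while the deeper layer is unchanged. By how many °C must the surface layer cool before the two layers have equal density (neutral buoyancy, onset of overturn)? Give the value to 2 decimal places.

0.99 °C

Neutral buoyancy requires Δρ = 0, i.e. −α(T_deep − T_surf′) + β(S_deep − S_surf) = 0.
T_surf′ = T_deep − (β/α)·ΔS = 2.8 − (7.8 × 10⁻⁴/2.3 × 10⁻⁴)·(+0.35) = 1.6130 °C.
Cooling required: 2.6 − (1.6130) = 0.9870 °C.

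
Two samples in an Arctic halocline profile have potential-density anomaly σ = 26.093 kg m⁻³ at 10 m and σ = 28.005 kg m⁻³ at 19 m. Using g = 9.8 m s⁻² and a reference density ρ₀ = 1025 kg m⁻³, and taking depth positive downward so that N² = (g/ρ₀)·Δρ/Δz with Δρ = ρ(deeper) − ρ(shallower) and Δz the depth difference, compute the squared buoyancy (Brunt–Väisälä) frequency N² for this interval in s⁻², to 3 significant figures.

Δρ = 1028.005 − 1026.093 = 1.912 kg m⁻³ over Δz = 19 − 10 = 9 m.
N² = (9.8/1025) × (1.912/9) = 2.0312 × 10⁻³ s⁻² ≈ 2.03 × 10⁻³ s⁻².

2.03 × 10⁻³ s⁻²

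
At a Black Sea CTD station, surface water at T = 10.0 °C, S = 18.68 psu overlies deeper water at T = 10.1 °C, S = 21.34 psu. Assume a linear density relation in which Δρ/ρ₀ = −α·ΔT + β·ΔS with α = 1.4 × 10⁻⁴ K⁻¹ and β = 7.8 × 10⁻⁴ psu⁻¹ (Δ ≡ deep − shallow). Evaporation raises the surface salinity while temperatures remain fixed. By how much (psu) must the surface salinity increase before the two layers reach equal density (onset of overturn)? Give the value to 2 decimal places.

Neutral buoyancy requires −α(T_deep − T_surf) + β(S_deep − S_surf′) = 0.
S_surf′ = S_deep − (α/β)·ΔT = 21.34 − (1.4 × 10⁻⁴/7.8 × 10⁻⁴)·(+0.1) = 21.3221 psu.
Increase required: 21.3221 − 18.68 = 2.6421 psu.

2.64 psu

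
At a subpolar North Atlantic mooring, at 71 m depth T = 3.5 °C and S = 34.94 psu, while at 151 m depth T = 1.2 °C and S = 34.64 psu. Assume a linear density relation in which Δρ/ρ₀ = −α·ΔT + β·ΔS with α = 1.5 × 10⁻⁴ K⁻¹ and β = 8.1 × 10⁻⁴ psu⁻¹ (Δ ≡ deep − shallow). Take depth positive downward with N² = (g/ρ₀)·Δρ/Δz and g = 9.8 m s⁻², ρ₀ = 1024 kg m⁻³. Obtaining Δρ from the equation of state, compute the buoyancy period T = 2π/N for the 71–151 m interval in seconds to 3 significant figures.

ΔT = -2.3 K, ΔS = -0.30 psu (deep − shallow).
Δρ/ρ₀ = −αΔT + βΔS = 3.45 × 10⁻⁴ − 2.43 × 10⁻⁴ = 1.02 × 10⁻⁴, so Δρ ≈ 0.1044 kg m⁻³.
N² = (g/ρ₀)·Δρ/Δz = g·(Δρ/ρ₀)/Δz = 9.8 × 1.02 × 10⁻⁴ / 80 = 1.2495 × 10⁻⁵ s⁻².
N = √(1.2495 × 10⁻⁵) = 3.5348 × 10⁻³ rad s⁻¹ → T = 2π/N = 1.7775 × 10³ s ≈ 1.78 × 10³ s.

1.78 × 10³ s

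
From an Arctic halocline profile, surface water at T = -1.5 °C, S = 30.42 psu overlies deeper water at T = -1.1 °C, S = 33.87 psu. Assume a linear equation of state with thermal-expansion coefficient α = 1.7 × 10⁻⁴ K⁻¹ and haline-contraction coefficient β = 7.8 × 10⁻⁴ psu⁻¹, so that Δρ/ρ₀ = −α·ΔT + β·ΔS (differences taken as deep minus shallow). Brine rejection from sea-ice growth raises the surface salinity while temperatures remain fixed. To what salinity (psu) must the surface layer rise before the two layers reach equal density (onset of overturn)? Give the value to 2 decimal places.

33.78 psu

Neutral buoyancy requires −α(T_deep − T_surf) + β(S_deep − S_surf′) = 0.
S_surf′ = S_deep − (α/β)·ΔT = 33.87 − (1.7 × 10⁻⁴/7.8 × 10⁻⁴)·(+0.4) = 33.7828 psu.
Increase required: 33.7828 − 30.42 = 3.3628 psu.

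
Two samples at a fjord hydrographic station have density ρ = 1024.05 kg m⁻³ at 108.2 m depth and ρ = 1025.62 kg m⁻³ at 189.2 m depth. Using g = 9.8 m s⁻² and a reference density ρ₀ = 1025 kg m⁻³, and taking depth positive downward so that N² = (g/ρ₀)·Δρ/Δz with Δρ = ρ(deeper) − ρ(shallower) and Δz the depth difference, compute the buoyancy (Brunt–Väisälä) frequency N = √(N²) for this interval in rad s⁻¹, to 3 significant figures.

Δρ = 1025.62 − 1024.05 = 1.57 kg m⁻³ over Δz = 189.2 − 108.2 = 81 m.
N² = (9.8/1025) × (1.57/81) = 1.8532 × 10⁻⁴ s⁻².
N = √(1.8532 × 10⁻⁴) = 0.013613 rad s⁻¹ ≈ 0.0136 rad s⁻¹.
N² > 0, so the interval is statically stable.

0.0136 rad s⁻¹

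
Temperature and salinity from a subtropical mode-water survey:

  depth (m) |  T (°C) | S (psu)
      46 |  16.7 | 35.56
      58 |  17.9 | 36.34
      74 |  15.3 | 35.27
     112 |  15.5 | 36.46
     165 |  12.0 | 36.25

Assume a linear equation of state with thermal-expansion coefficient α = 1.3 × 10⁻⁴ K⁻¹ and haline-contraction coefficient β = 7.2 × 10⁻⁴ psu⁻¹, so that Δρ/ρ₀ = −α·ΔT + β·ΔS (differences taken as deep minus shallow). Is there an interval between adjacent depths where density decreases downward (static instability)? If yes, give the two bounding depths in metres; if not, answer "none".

Evaluate Δρ/ρ₀ = −αΔT + βΔS across each adjacent pair:
  46–58 m: −αΔT+βΔS = −(1.3 × 10⁻⁴)(+1.2)+(7.2 × 10⁻⁴)(+0.78) = 4.1 × 10⁻⁴ → stable
  58–74 m: −αΔT+βΔS = −(1.3 × 10⁻⁴)(-2.6)+(7.2 × 10⁻⁴)(-1.07) = -4.3 × 10⁻⁴ → UNSTABLE
  74–112 m: −αΔT+βΔS = −(1.3 × 10⁻⁴)(+0.2)+(7.2 × 10⁻⁴)(+1.19) = 8.3 × 10⁻⁴ → stable
  112–165 m: −αΔT+βΔS = −(1.3 × 10⁻⁴)(-3.5)+(7.2 × 10⁻⁴)(-0.21) = 3.0 × 10⁻⁴ → stable
The 58–74 m interval has Δρ < 0: lighter water underlies denser water.

58–74 m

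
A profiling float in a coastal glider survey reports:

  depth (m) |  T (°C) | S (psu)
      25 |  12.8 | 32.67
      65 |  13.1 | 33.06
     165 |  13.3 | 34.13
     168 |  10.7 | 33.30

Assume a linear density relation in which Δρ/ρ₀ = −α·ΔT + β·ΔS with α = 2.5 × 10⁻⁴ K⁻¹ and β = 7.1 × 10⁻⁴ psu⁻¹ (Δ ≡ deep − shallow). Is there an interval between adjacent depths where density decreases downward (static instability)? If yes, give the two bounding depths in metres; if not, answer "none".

none

Evaluate Δρ/ρ₀ = −αΔT + βΔS across each adjacent pair:
  25–65 m: −αΔT+βΔS = −(2.5 × 10⁻⁴)(+0.3)+(7.1 × 10⁻⁴)(+0.39) = 2.0 × 10⁻⁴ → stable
  65–165 m: −αΔT+βΔS = −(2.5 × 10⁻⁴)(+0.2)+(7.1 × 10⁻⁴)(+1.07) = 7.1 × 10⁻⁴ → stable
  165–168 m: −αΔT+βΔS = −(2.5 × 10⁻⁴)(-2.6)+(7.1 × 10⁻⁴)(-0.83) = 6.1 × 10⁻⁵ → stable
Every interval has Δρ > 0: the column is stably stratified throughout.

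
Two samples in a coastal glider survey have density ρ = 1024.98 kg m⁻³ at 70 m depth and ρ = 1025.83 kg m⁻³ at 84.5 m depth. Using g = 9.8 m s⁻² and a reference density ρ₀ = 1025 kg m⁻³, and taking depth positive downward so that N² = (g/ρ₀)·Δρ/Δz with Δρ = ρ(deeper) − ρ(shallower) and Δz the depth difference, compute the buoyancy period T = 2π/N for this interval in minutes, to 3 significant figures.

Δρ = 1025.83 − 1024.98 = 0.85 kg m⁻³ over Δz = 84.5 − 70 = 14.5 m.
N² = (9.8/1025) × (0.85/14.5) = 5.6047 × 10⁻⁴ s⁻².
N = √(5.6047 × 10⁻⁴) = 0.023674 rad s⁻¹, so T = 2π/N = 265.40 s = 4.4233 min ≈ 4.42 min.
N² > 0, so the interval is statically stable.

4.42 min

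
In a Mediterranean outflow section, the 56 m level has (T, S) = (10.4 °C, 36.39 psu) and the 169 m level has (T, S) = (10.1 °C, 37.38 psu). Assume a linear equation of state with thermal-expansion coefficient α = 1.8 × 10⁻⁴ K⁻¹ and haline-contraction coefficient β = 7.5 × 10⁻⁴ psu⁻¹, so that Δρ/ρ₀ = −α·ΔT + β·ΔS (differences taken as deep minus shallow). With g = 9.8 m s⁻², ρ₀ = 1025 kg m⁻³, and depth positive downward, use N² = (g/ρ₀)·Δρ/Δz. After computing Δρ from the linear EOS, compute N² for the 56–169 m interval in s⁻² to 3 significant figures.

ΔT = -0.3 K, ΔS = +0.99 psu (deep − shallow).
Δρ/ρ₀ = −αΔT + βΔS = 5.40 × 10⁻⁵ + 7.425 × 10⁻⁴ = 7.965 × 10⁻⁴, so Δρ ≈ 0.8164 kg m⁻³.
N² = (g/ρ₀)·Δρ/Δz = g·(Δρ/ρ₀)/Δz = 9.8 × 7.965 × 10⁻⁴ / 113 = 6.9077 × 10⁻⁵ s⁻² ≈ 6.91 × 10⁻⁵ s⁻².

6.91 × 10⁻⁵ s⁻²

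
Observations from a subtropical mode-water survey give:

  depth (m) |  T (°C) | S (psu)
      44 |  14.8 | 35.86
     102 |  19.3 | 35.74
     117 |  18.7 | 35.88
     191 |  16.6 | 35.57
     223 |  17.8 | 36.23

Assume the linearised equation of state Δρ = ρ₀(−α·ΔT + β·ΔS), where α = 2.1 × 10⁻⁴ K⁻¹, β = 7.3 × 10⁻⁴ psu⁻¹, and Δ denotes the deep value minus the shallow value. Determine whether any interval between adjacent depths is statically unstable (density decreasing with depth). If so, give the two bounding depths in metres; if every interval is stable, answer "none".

44–102 m

Evaluate Δρ/ρ₀ = −αΔT + βΔS across each adjacent pair:
  44–102 m: −αΔT+βΔS = −(2.1 × 10⁻⁴)(+4.5)+(7.3 × 10⁻⁴)(-0.12) = -1.0 × 10⁻³ → UNSTABLE
  102–117 m: −αΔT+βΔS = −(2.1 × 10⁻⁴)(-0.6)+(7.3 × 10⁻⁴)(+0.14) = 2.3 × 10⁻⁴ → stable
  117–191 m: −αΔT+βΔS = −(2.1 × 10⁻⁴)(-2.1)+(7.3 × 10⁻⁴)(-0.31) = 2.1 × 10⁻⁴ → stable
  191–223 m: −αΔT+βΔS = −(2.1 × 10⁻⁴)(+1.2)+(7.3 × 10⁻⁴)(+0.66) = 2.3 × 10⁻⁴ → stable
The 44–102 m interval has Δρ < 0: lighter water underlies denser water.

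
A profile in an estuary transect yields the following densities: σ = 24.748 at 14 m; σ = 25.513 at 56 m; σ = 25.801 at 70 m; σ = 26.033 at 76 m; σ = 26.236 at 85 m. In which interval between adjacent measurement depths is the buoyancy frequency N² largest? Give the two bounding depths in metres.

Compute the density gradient over each adjacent pair:
  14–56 m: Δρ/Δz = 0.765/42 = 0.018 kg m⁻⁴
  56–70 m: Δρ/Δz = 0.288/14 = 0.021 kg m⁻⁴
  70–76 m: Δρ/Δz = 0.232/6 = 0.039 kg m⁻⁴
  76–85 m: Δρ/Δz = 0.203/9 = 0.023 kg m⁻⁴
The largest gradient is in the 70–76 m interval — the pycnocline.

70–76 m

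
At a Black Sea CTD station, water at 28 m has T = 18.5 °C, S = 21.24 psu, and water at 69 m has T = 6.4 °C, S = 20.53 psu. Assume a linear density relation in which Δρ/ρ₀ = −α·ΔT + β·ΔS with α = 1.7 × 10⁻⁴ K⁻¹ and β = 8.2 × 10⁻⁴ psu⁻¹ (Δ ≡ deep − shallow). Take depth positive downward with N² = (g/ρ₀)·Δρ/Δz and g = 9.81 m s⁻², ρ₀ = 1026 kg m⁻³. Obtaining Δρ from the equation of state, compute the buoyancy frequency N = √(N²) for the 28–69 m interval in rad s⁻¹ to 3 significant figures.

ΔT = -12.1 K, ΔS = -0.71 psu (deep − shallow).
Δρ/ρ₀ = −αΔT + βΔS = 2.057 × 10⁻³ − 5.822 × 10⁻⁴ = 1.4748 × 10⁻³, so Δρ ≈ 1.513 kg m⁻³.
N² = (g/ρ₀)·Δρ/Δz = g·(Δρ/ρ₀)/Δz = 9.81 × 1.4748 × 10⁻³ / 41 = 3.5287 × 10⁻⁴ s⁻².
N = √(3.5287 × 10⁻⁴) = 0.018785 rad s⁻¹ ≈ 0.0188 rad s⁻¹.

0.0188 rad s⁻¹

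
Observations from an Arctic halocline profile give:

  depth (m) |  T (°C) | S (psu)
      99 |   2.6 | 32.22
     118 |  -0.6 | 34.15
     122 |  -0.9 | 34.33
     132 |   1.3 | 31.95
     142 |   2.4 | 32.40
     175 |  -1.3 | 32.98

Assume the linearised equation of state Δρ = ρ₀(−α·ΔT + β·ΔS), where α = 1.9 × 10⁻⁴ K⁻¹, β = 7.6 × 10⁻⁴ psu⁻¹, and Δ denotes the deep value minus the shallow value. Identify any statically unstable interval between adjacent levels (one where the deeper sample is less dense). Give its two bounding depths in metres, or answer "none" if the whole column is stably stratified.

122–132 m

Evaluate Δρ/ρ₀ = −αΔT + βΔS across each adjacent pair:
  99–118 m: −αΔT+βΔS = −(1.9 × 10⁻⁴)(-3.2)+(7.6 × 10⁻⁴)(+1.93) = 2.1 × 10⁻³ → stable
  118–122 m: −αΔT+βΔS = −(1.9 × 10⁻⁴)(-0.3)+(7.6 × 10⁻⁴)(+0.18) = 1.9 × 10⁻⁴ → stable
  122–132 m: −αΔT+βΔS = −(1.9 × 10⁻⁴)(+2.2)+(7.6 × 10⁻⁴)(-2.38) = -2.2 × 10⁻³ → UNSTABLE
  132–142 m: −αΔT+βΔS = −(1.9 × 10⁻⁴)(+1.1)+(7.6 × 10⁻⁴)(+0.45) = 1.3 × 10⁻⁴ → stable
  142–175 m: −αΔT+βΔS = −(1.9 × 10⁻⁴)(-3.7)+(7.6 × 10⁻⁴)(+0.58) = 1.1 × 10⁻³ → stable
The 122–132 m interval has Δρ < 0: lighter water underlies denser water.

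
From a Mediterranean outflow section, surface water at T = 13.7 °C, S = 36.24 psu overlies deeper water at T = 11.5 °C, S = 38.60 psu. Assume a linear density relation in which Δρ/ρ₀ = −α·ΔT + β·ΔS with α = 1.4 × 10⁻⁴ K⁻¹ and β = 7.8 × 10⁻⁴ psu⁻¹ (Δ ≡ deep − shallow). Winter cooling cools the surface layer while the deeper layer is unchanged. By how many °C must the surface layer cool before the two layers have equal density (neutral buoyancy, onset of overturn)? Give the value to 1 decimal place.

15.3 °C

Neutral buoyancy requires Δρ = 0, i.e. −α(T_deep − T_surf′) + β(S_deep − S_surf) = 0.
T_surf′ = T_deep − (β/α)·ΔS = 11.5 − (7.8 × 10⁻⁴/1.4 × 10⁻⁴)·(+2.36) = -1.649 °C.
Cooling required: 13.7 − (-1.649) = 15.349 °C.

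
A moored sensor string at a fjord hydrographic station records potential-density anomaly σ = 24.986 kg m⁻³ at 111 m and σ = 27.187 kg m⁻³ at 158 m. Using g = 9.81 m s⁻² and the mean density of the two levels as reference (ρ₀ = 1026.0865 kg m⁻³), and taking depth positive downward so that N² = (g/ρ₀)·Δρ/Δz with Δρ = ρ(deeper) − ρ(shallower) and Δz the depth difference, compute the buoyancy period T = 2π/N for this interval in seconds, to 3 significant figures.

Δρ = 1027.187 − 1024.986 = 2.201 kg m⁻³ over Δz = 158 − 111 = 47 m.
N² = (9.81/1026.0865) × (2.201/47) = 4.4772 × 10⁻⁴ s⁻².
N = √(4.4772 × 10⁻⁴) = 0.021159 rad s⁻¹, so T = 2π/N = 296.95 s ≈ 297 s.

297 s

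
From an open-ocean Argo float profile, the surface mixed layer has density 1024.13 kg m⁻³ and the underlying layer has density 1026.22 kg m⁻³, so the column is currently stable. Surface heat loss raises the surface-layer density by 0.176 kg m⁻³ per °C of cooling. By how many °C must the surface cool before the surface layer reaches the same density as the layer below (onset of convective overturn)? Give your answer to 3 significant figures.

11.9 °C

Density deficit of the surface layer: 1026.22 − 1024.13 = 2.09 kg m⁻³.
Required change = 2.09 / 0.176 = 11.9 °C.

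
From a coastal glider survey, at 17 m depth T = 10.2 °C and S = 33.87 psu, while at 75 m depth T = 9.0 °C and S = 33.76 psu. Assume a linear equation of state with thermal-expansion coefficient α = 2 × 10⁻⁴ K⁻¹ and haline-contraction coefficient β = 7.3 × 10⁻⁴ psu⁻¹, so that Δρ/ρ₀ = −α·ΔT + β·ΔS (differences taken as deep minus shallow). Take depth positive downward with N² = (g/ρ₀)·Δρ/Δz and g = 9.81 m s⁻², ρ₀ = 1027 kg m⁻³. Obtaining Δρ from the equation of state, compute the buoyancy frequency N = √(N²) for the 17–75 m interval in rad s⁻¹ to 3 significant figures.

5.20 × 10⁻³ rad s⁻¹

ΔT = -1.2 K, ΔS = -0.11 psu (deep − shallow).
Δρ/ρ₀ = −αΔT + βΔS = 2.40 × 10⁻⁴ − 8.03 × 10⁻⁵ = 1.597 × 10⁻⁴, so Δρ ≈ 0.1640 kg m⁻³.
N² = (g/ρ₀)·Δρ/Δz = g·(Δρ/ρ₀)/Δz = 9.81 × 1.597 × 10⁻⁴ / 58 = 2.7011 × 10⁻⁵ s⁻².
N = √(2.7011 × 10⁻⁵) = 5.1972 × 10⁻³ rad s⁻¹ ≈ 5.20 × 10⁻³ rad s⁻¹.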